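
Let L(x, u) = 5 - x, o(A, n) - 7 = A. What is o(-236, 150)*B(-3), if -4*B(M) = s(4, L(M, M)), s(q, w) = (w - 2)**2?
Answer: 2061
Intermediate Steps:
o(A, n) = 7 + A
s(q, w) = (-2 + w)**2
B(M) = -(3 - M)**2/4 (B(M) = -(-2 + (5 - M))**2/4 = -(3 - M)**2/4)
o(-236, 150)*B(-3) = (7 - 236)*(-(-3 - 3)**2/4) = -(-229)*(-6)**2/4 = -(-229)*36/4 = -229*(-9) = 2061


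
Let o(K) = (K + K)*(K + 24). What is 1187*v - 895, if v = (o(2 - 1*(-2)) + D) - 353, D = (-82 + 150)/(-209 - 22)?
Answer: -35658874/231 ≈ -1.5437e+5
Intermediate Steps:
D = -68/231 (D = 68/(-231) = 68*(-1/231) = -68/231 ≈ -0.29437)
o(K) = 2*K*(24 + K) (o(K) = (2*K)*(24 + K) = 2*K*(24 + K))
v = -29867/231 (v = (2*(2 - 1*(-2))*(24 + (2 - 1*(-2))) - 68/231) - 353 = (2*(2 + 2)*(24 + (2 + 2)) - 68/231) - 353 = (2*4*(24 + 4) - 68/231) - 353 = (2*4*28 - 68/231) - 353 = (224 - 68/231) - 353 = 51676/231 - 353 = -29867/231 ≈ -129.29)
1187*v - 895 = 1187*(-29867/231) - 895 = -35452129/231 - 895 = -35658874/231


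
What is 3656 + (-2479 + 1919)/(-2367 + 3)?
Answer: 2160836/591 ≈ 3656.2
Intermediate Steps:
3656 + (-2479 + 1919)/(-2367 + 3) = 3656 - 560/(-2364) = 3656 - 560*(-1/2364) = 3656 + 140/591 = 2160836/591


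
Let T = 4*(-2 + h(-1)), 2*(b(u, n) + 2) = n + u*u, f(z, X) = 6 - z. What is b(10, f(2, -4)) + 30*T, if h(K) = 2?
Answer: 50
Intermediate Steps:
b(u, n) = -2 + n/2 + u²/2 (b(u, n) = -2 + (n + u*u)/2 = -2 + (n + u²)/2 = -2 + (n/2 + u²/2) = -2 + n/2 + u²/2)
T = 0 (T = 4*(-2 + 2) = 4*0 = 0)
b(10, f(2, -4)) + 30*T = (-2 + (6 - 1*2)/2 + (½)*10²) + 30*0 = (-2 + (6 - 2)/2 + (½)*100) + 0 = (-2 + (½)*4 + 50) + 0 = (-2 + 2 + 50) + 0 = 50 + 0 = 50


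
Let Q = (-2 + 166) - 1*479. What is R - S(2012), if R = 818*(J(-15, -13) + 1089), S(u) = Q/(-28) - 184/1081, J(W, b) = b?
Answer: 165469501/188 ≈ 8.8016e+5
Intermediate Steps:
Q = -315 (Q = 164 - 479 = -315)
S(u) = 2083/188 (S(u) = -315/(-28) - 184/1081 = -315*(-1/28) - 184*1/1081 = 45/4 - 8/47 = 2083/188)
R = 880168 (R = 818*(-13 + 1089) = 818*1076 = 880168)
R - S(2012) = 880168 - 1*2083/188 = 880168 - 2083/188 = 165469501/188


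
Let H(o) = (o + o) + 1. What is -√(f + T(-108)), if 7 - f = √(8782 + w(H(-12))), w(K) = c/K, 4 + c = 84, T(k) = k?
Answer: -I*√(53429 + 69*√515982)/23 ≈ -13.953*I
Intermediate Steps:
H(o) = 1 + 2*o (H(o) = 2*o + 1 = 1 + 2*o)
c = 80 (c = -4 + 84 = 80)
w(K) = 80/K
f = 7 - 3*√515982/23 (f = 7 - √(8782 + 80/(1 + 2*(-12))) = 7 - √(8782 + 80/(1 - 24)) = 7 - √(8782 + 80/(-23)) = 7 - √(8782 + 80*(-1/23)) = 7 - √(8782 - 80/23) = 7 - √(201906/23) = 7 - 3*√515982/23 ≈ -86.694)
-√(f + T(-108)) = -√((7 - 3*√515982/23) - 108) = -√(-101 - 3*√515982/23)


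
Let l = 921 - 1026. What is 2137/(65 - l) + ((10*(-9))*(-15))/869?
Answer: 2086553/147730 ≈ 14.124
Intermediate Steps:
l = -105
2137/(65 - l) + ((10*(-9))*(-15))/869 = 2137/(65 - 1*(-105)) + ((10*(-9))*(-15))/869 = 2137/(65 + 105) - 90*(-15)*(1/869) = 2137/170 + 1350*(1/869) = 2137*(1/170) + 1350/869 = 2137/170 + 1350/869 = 2086553/147730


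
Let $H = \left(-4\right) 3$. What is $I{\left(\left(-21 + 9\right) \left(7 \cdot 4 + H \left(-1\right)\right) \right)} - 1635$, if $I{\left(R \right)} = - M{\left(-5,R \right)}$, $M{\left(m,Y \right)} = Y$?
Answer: $-1155$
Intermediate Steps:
$H = -12$
$I{\left(R \right)} = - R$
$I{\left(\left(-21 + 9\right) \left(7 \cdot 4 + H \left(-1\right)\right) \right)} - 1635 = - \left(-21 + 9\right) \left(7 \cdot 4 - -12\right) - 1635 = - \left(-12\right) \left(28 + 12\right) - 1635 = - \left(-12\right) 40 - 1635 = \left(-1\right) \left(-480\right) - 1635 = 480 - 1635 = -1155$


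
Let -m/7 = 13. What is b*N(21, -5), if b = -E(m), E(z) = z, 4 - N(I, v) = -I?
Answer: 2275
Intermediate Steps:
m = -91 (m = -7*13 = -91)
N(I, v) = 4 + I (N(I, v) = 4 - (-1)*I = 4 + I)
b = 91 (b = -1*(-91) = 91)
b*N(21, -5) = 91*(4 + 21) = 91*25 = 2275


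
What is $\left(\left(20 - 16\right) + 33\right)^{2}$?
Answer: $1369$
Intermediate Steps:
$\left(\left(20 - 16\right) + 33\right)^{2} = \left(4 + 33\right)^{2} = 37^{2} = 1369$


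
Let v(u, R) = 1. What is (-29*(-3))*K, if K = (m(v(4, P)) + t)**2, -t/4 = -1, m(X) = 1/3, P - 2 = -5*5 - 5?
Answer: 4901/3 ≈ 1633.7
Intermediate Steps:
P = -28 (P = 2 + (-5*5 - 5) = 2 + (-25 - 5) = 2 - 30 = -28)
m(X) = 1/3
t = 4 (t = -4*(-1) = 4)
K = 169/9 (K = (1/3 + 4)**2 = (13/3)**2 = 169/9 ≈ 18.778)
(-29*(-3))*K = -29*(-3)*(169/9) = 87*(169/9) = 4901/3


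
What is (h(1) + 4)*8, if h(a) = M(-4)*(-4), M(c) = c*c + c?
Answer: -352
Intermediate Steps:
M(c) = c + c**2 (M(c) = c**2 + c = c + c**2)
h(a) = -48 (h(a) = -4*(1 - 4)*(-4) = -4*(-3)*(-4) = 12*(-4) = -48)
(h(1) + 4)*8 = (-48 + 4)*8 = -44*8 = -352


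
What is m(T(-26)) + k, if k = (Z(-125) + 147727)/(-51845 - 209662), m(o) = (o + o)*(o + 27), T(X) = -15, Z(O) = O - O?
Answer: -94290247/261507 ≈ -360.56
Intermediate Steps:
Z(O) = 0
m(o) = 2*o*(27 + o) (m(o) = (2*o)*(27 + o) = 2*o*(27 + o))
k = -147727/261507 (k = (0 + 147727)/(-51845 - 209662) = 147727/(-261507) = 147727*(-1/261507) = -147727/261507 ≈ -0.56491)
m(T(-26)) + k = 2*(-15)*(27 - 15) - 147727/261507 = 2*(-15)*12 - 147727/261507 = -360 - 147727/261507 = -94290247/261507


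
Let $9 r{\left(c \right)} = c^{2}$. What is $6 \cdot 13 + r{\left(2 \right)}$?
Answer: $\frac{706}{9} \approx 78.444$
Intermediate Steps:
$r{\left(c \right)} = \frac{c^{2}}{9}$
$6 \cdot 13 + r{\left(2 \right)} = 6 \cdot 13 + \frac{2^{2}}{9} = 78 + \frac{1}{9} \cdot 4 = 78 + \frac{4}{9} = \frac{706}{9}$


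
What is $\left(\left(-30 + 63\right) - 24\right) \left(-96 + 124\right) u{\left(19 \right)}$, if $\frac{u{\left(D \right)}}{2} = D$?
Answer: $9576$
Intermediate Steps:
$u{\left(D \right)} = 2 D$
$\left(\left(-30 + 63\right) - 24\right) \left(-96 + 124\right) u{\left(19 \right)} = \left(\left(-30 + 63\right) - 24\right) \left(-96 + 124\right) 2 \cdot 19 = \left(33 - 24\right) 28 \cdot 38 = 9 \cdot 28 \cdot 38 = 252 \cdot 38 = 9576$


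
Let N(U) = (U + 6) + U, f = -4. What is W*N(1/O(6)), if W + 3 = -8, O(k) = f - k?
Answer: -319/5 ≈ -63.800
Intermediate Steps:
O(k) = -4 - k
N(U) = 6 + 2*U (N(U) = (6 + U) + U = 6 + 2*U)
W = -11 (W = -3 - 8 = -11)
W*N(1/O(6)) = -11*(6 + 2/(-4 - 1*6)) = -11*(6 + 2/(-4 - 6)) = -11*(6 + 2/(-10)) = -11*(6 + 2*(-⅒)) = -11*(6 - ⅕) = -11*29/5 = -319/5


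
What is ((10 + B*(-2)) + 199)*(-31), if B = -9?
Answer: -7037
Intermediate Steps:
((10 + B*(-2)) + 199)*(-31) = ((10 - 9*(-2)) + 199)*(-31) = ((10 + 18) + 199)*(-31) = (28 + 199)*(-31) = 227*(-31) = -7037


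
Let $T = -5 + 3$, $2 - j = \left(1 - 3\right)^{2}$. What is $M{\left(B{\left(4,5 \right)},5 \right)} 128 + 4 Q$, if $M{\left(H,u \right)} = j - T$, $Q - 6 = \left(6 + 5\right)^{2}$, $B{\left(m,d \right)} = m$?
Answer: $508$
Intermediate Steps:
$j = -2$ ($j = 2 - \left(1 - 3\right)^{2} = 2 - \left(-2\right)^{2} = 2 - 4 = -2$)
$T = -2$
$Q = 127$ ($Q = 6 + \left(6 + 5\right)^{2} = 6 + 11^{2} = 6 + 121 = 127$)
$M{\left(H,u \right)} = 0$ ($M{\left(H,u \right)} = -2 - -2 = -2 + 2 = 0$)
$M{\left(B{\left(4,5 \right)},5 \right)} 128 + 4 Q = 0 \cdot 128 + 4 \cdot 127 = 0 + 508 = 508$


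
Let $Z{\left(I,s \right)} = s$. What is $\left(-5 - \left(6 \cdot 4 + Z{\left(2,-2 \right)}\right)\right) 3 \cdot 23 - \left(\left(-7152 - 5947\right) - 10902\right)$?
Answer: $22138$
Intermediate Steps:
$\left(-5 - \left(6 \cdot 4 + Z{\left(2,-2 \right)}\right)\right) 3 \cdot 23 - \left(\left(-7152 - 5947\right) - 10902\right) = \left(-5 - \left(6 \cdot 4 - 2\right)\right) 3 \cdot 23 - \left(\left(-7152 - 5947\right) - 10902\right) = \left(-5 - \left(24 - 2\right)\right) 3 \cdot 23 - \left(-13099 - 10902\right) = \left(-5 - 22\right) 3 \cdot 23 - -24001 = \left(-5 - 22\right) 3 \cdot 23 + 24001 = \left(-27\right) 3 \cdot 23 + 24001 = \left(-81\right) 23 + 24001 = -1863 + 24001 = 22138$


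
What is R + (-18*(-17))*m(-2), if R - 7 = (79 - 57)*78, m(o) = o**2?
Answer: 2947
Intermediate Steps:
R = 1723 (R = 7 + (79 - 57)*78 = 7 + 22*78 = 7 + 1716 = 1723)
R + (-18*(-17))*m(-2) = 1723 - 18*(-17)*(-2)**2 = 1723 + 306*4 = 1723 + 1224 = 2947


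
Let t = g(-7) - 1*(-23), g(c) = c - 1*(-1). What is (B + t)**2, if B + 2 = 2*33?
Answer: 6561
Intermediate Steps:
g(c) = 1 + c (g(c) = c + 1 = 1 + c)
t = 17 (t = (1 - 7) - 1*(-23) = -6 + 23 = 17)
B = 64 (B = -2 + 2*33 = -2 + 66 = 64)
(B + t)**2 = (64 + 17)**2 = 81**2 = 6561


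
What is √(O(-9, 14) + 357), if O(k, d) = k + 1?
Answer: √349 ≈ 18.682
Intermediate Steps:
O(k, d) = 1 + k
√(O(-9, 14) + 357) = √((1 - 9) + 357) = √(-8 + 357) = √349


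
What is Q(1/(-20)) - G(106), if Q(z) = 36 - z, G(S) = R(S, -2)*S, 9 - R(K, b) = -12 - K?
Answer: -268519/20 ≈ -13426.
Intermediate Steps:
R(K, b) = 21 + K (R(K, b) = 9 - (-12 - K) = 9 + (12 + K) = 21 + K)
G(S) = S*(21 + S) (G(S) = (21 + S)*S = S*(21 + S))
Q(1/(-20)) - G(106) = (36 - 1/(-20)) - 106*(21 + 106) = (36 - 1*(-1/20)) - 106*127 = (36 + 1/20) - 1*13462 = 721/20 - 13462 = -268519/20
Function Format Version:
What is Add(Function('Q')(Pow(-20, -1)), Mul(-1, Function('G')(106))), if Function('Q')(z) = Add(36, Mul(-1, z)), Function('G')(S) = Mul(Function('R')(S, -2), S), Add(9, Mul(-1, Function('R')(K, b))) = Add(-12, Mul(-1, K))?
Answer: Rational(-268519, 20) ≈ -13426.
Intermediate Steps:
Function('R')(K, b) = Add(21, K) (Function('R')(K, b) = Add(9, Mul(-1, Add(-12, Mul(-1, K)))) = Add(9, Add(12, K)) = Add(21, K))
Function('G')(S) = Mul(S, Add(21, S)) (Function('G')(S) = Mul(Add(21, S), S) = Mul(S, Add(21, S)))
Add(Function('Q')(Pow(-20, -1)), Mul(-1, Function('G')(106))) = Add(Add(36, Mul(-1, Pow(-20, -1))), Mul(-1, Mul(106, Add(21, 106)))) = Add(Add(36, Mul(-1, Rational(-1, 20))), Mul(-1, Mul(106, 127))) = Add(Add(36, Rational(1, 20)), Mul(-1, 13462)) = Add(Rational(721, 20), -13462) = Rational(-268519, 20)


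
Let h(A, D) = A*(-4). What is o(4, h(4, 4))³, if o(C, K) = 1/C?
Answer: 1/64 ≈ 0.015625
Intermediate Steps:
h(A, D) = -4*A
o(4, h(4, 4))³ = (1/4)³ = (¼)³ = 1/64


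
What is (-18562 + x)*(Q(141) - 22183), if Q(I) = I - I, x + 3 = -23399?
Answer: 930887412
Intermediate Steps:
x = -23402 (x = -3 - 23399 = -23402)
Q(I) = 0
(-18562 + x)*(Q(141) - 22183) = (-18562 - 23402)*(0 - 22183) = -41964*(-22183) = 930887412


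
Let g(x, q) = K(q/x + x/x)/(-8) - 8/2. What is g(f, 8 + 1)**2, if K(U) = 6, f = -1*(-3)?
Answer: 361/16 ≈ 22.563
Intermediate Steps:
f = 3
g(x, q) = -19/4 (g(x, q) = 6/(-8) - 8/2 = 6*(-1/8) - 8*1/2 = -3/4 - 4 = -19/4)
g(f, 8 + 1)**2 = (-19/4)**2 = 361/16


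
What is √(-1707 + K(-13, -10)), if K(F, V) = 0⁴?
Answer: I*√1707 ≈ 41.316*I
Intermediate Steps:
K(F, V) = 0
√(-1707 + K(-13, -10)) = √(-1707 + 0) = √(-1707) = I*√1707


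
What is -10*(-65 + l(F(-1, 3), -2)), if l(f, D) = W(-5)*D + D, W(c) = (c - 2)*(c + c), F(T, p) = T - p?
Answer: 2070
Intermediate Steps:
W(c) = 2*c*(-2 + c) (W(c) = (-2 + c)*(2*c) = 2*c*(-2 + c))
l(f, D) = 71*D (l(f, D) = (2*(-5)*(-2 - 5))*D + D = (2*(-5)*(-7))*D + D = 70*D + D = 71*D)
-10*(-65 + l(F(-1, 3), -2)) = -10*(-65 + 71*(-2)) = -10*(-65 - 142) = -10*(-207) = 2070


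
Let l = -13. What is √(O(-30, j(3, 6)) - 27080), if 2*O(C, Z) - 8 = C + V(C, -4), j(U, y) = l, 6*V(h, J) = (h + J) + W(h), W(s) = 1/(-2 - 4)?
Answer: I*√3901514/12 ≈ 164.6*I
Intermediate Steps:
W(s) = -⅙ (W(s) = 1/(-6) = -⅙)
V(h, J) = -1/36 + J/6 + h/6 (V(h, J) = ((h + J) - ⅙)/6 = ((J + h) - ⅙)/6 = (-⅙ + J + h)/6 = -1/36 + J/6 + h/6)
j(U, y) = -13
O(C, Z) = 263/72 + 7*C/12 (O(C, Z) = 4 + (C + (-1/36 + (⅙)*(-4) + C/6))/2 = 4 + (C + (-1/36 - ⅔ + C/6))/2 = 4 + (C + (-25/36 + C/6))/2 = 4 + (-25/36 + 7*C/6)/2 = 4 + (-25/72 + 7*C/12) = 263/72 + 7*C/12)
√(O(-30, j(3, 6)) - 27080) = √((263/72 + (7/12)*(-30)) - 27080) = √((263/72 - 35/2) - 27080) = √(-997/72 - 27080) = √(-1950757/72) = I*√3901514/12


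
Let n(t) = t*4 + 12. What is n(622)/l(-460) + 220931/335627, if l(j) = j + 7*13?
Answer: -757543961/123846363 ≈ -6.1168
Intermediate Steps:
n(t) = 12 + 4*t (n(t) = 4*t + 12 = 12 + 4*t)
l(j) = 91 + j (l(j) = j + 91 = 91 + j)
n(622)/l(-460) + 220931/335627 = (12 + 4*622)/(91 - 460) + 220931/335627 = (12 + 2488)/(-369) + 220931*(1/335627) = 2500*(-1/369) + 220931/335627 = -2500/369 + 220931/335627 = -757543961/123846363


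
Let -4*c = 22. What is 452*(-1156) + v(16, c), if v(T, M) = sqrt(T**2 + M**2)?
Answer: -522512 + sqrt(1145)/2 ≈ -5.2250e+5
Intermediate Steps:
c = -11/2 (c = -1/4*22 = -11/2 ≈ -5.5000)
v(T, M) = sqrt(M**2 + T**2)
452*(-1156) + v(16, c) = 452*(-1156) + sqrt((-11/2)**2 + 16**2) = -522512 + sqrt(121/4 + 256) = -522512 + sqrt(1145/4) = -522512 + sqrt(1145)/2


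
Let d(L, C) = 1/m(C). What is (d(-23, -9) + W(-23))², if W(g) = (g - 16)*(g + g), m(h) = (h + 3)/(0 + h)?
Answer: 12895281/4 ≈ 3.2238e+6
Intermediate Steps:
m(h) = (3 + h)/h
d(L, C) = C/(3 + C) (d(L, C) = 1/((3 + C)/C) = C/(3 + C))
W(g) = 2*g*(-16 + g) (W(g) = (-16 + g)*(2*g) = 2*g*(-16 + g))
(d(-23, -9) + W(-23))² = (-9/(3 - 9) + 2*(-23)*(-16 - 23))² = (-9/(-6) + 2*(-23)*(-39))² = (-9*(-⅙) + 1794)² = (3/2 + 1794)² = (3591/2)² = 12895281/4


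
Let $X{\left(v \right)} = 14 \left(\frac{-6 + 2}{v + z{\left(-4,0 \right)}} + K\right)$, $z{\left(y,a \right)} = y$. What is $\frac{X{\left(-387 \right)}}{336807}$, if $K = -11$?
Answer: $- \frac{60158}{131691537} \approx -0.00045681$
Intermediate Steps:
$X{\left(v \right)} = -154 - \frac{56}{-4 + v}$ ($X{\left(v \right)} = 14 \left(\frac{-6 + 2}{v - 4} - 11\right) = 14 \left(- \frac{4}{-4 + v} - 11\right) = 14 \left(-11 - \frac{4}{-4 + v}\right) = -154 - \frac{56}{-4 + v}$)
$\frac{X{\left(-387 \right)}}{336807} = \frac{14 \frac{1}{-4 - 387} \left(40 - -4257\right)}{336807} = \frac{14 \left(40 + 4257\right)}{-391} \cdot \frac{1}{336807} = 14 \left(- \frac{1}{391}\right) 4297 \cdot \frac{1}{336807} = \left(- \frac{60158}{391}\right) \frac{1}{336807} = - \frac{60158}{131691537}$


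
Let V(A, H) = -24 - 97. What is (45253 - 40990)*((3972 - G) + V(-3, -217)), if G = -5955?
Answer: 41802978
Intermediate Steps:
V(A, H) = -121
(45253 - 40990)*((3972 - G) + V(-3, -217)) = (45253 - 40990)*((3972 - 1*(-5955)) - 121) = 4263*((3972 + 5955) - 121) = 4263*(9927 - 121) = 4263*9806 = 41802978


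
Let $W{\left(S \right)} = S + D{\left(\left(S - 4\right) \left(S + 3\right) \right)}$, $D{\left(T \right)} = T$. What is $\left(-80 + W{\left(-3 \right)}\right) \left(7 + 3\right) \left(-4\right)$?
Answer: $3320$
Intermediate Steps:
$W{\left(S \right)} = S + \left(-4 + S\right) \left(3 + S\right)$ ($W{\left(S \right)} = S + \left(S - 4\right) \left(S + 3\right) = S + \left(-4 + S\right) \left(3 + S\right)$)
$\left(-80 + W{\left(-3 \right)}\right) \left(7 + 3\right) \left(-4\right) = \left(-80 - \left(12 - \left(-3\right)^{2}\right)\right) \left(7 + 3\right) \left(-4\right) = \left(-80 + \left(-12 + 9\right)\right) 10 \left(-4\right) = \left(-80 - 3\right) \left(-40\right) = \left(-83\right) \left(-40\right) = 3320$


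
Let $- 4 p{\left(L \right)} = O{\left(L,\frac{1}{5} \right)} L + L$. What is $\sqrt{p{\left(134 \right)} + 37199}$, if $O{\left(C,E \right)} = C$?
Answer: $\frac{\sqrt{130706}}{2} \approx 180.77$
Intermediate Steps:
$p{\left(L \right)} = - \frac{L}{4} - \frac{L^{2}}{4}$ ($p{\left(L \right)} = - \frac{L L + L}{4} = - \frac{L^{2} + L}{4} = - \frac{L + L^{2}}{4} = - \frac{L}{4} - \frac{L^{2}}{4}$)
$\sqrt{p{\left(134 \right)} + 37199} = \sqrt{\left(- \frac{1}{4}\right) 134 \left(1 + 134\right) + 37199} = \sqrt{\left(- \frac{1}{4}\right) 134 \cdot 135 + 37199} = \sqrt{- \frac{9045}{2} + 37199} = \sqrt{\frac{65353}{2}} = \frac{\sqrt{130706}}{2}$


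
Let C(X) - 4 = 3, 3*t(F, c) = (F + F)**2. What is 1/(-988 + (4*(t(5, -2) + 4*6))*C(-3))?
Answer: 3/1852 ≈ 0.0016199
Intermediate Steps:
t(F, c) = 4*F**2/3 (t(F, c) = (F + F)**2/3 = (2*F)**2/3 = (4*F**2)/3 = 4*F**2/3)
C(X) = 7 (C(X) = 4 + 3 = 7)
1/(-988 + (4*(t(5, -2) + 4*6))*C(-3)) = 1/(-988 + (4*((4/3)*5**2 + 4*6))*7) = 1/(-988 + (4*((4/3)*25 + 24))*7) = 1/(-988 + (4*(100/3 + 24))*7) = 1/(-988 + (4*(172/3))*7) = 1/(-988 + (688/3)*7) = 1/(-988 + 4816/3) = 1/(1852/3) = 3/1852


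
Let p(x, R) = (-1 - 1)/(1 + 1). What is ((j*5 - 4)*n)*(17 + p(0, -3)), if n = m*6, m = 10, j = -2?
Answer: -13440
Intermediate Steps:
p(x, R) = -1 (p(x, R) = -2/2 = -2*½ = -1)
n = 60 (n = 10*6 = 60)
((j*5 - 4)*n)*(17 + p(0, -3)) = ((-2*5 - 4)*60)*(17 - 1) = ((-10 - 4)*60)*16 = -14*60*16 = -840*16 = -13440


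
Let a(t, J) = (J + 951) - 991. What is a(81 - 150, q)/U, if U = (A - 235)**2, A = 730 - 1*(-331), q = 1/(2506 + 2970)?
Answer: -219039/3736143376 ≈ -5.8627e-5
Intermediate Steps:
q = 1/5476 ≈ 0.00018262
A = 1061 (A = 730 + 331 = 1061)
a(t, J) = -40 + J (a(t, J) = (951 + J) - 991 = -40 + J)
U = 682276 (U = (1061 - 235)**2 = 826**2 = 682276)
a(81 - 150, q)/U = (-40 + 1/5476)/682276 = -219039/5476*1/682276 = -219039/3736143376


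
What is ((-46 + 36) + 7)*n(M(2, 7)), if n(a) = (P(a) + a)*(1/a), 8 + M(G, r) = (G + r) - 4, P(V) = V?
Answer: -6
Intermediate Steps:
M(G, r) = -12 + G + r (M(G, r) = -8 + ((G + r) - 4) = -8 + (-4 + G + r) = -12 + G + r)
n(a) = 2 (n(a) = (a + a)*(1/a) = (2*a)/a = 2)
((-46 + 36) + 7)*n(M(2, 7)) = ((-46 + 36) + 7)*2 = (-10 + 7)*2 = -3*2 = -6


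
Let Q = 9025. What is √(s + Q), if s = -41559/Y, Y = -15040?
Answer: √31907726365/1880 ≈ 95.015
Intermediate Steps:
s = 41559/15040 (s = -41559/(-15040) = -41559*(-1/15040) = 41559/15040 ≈ 2.7632)
√(s + Q) = √(41559/15040 + 9025) = √(135777559/15040) = √31907726365/1880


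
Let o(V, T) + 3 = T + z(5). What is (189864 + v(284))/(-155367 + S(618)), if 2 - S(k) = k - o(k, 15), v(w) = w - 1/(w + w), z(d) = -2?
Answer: -108004063/88592664 ≈ -1.2191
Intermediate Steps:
v(w) = w - 1/(2*w)
o(V, T) = -5 + T (o(V, T) = -3 + (T - 2) = -3 + (-2 + T) = -5 + T)
S(k) = 12 - k (S(k) = 2 - (k - (-5 + 15)) = 2 - (k - 1*10) = 2 - (k - 10) = 2 - (-10 + k) = 2 + (10 - k) = 12 - k)
(189864 + v(284))/(-155367 + S(618)) = (189864 + (284 - ½/284))/(-155367 + (12 - 1*618)) = (189864 + (284 - ½*1/284))/(-155367 + (12 - 618)) = (189864 + (284 - 1/568))/(-155367 - 606) = (189864 + 161311/568)/(-155973) = (108004063/568)*(-1/155973) = -108004063/88592664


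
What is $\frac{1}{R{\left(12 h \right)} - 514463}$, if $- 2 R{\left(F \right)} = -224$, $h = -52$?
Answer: $- \frac{1}{514351} \approx -1.9442 \cdot 10^{-6}$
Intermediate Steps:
$R{\left(F \right)} = 112$ ($R{\left(F \right)} = \left(- \frac{1}{2}\right) \left(-224\right) = 112$)
$\frac{1}{R{\left(12 h \right)} - 514463} = \frac{1}{112 - 514463} = \frac{1}{-514351} = - \frac{1}{514351}$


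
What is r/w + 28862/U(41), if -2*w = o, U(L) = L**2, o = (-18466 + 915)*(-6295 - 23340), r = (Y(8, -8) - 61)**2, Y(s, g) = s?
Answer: 15011806125012/874328250685 ≈ 17.170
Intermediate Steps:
r = 2809 (r = (8 - 61)**2 = (-53)**2 = 2809)
o = 520123885 (o = -17551*(-29635) = 520123885)
w = -520123885/2 (w = -1/2*520123885 = -520123885/2 ≈ -2.6006e+8)
r/w + 28862/U(41) = 2809/(-520123885/2) + 28862/(41**2) = 2809*(-2/520123885) + 28862/1681 = -5618/520123885 + 28862*(1/1681) = -5618/520123885 + 28862/1681 = 15011806125012/874328250685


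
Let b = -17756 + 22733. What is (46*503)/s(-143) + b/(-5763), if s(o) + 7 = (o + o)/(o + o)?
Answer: -22229026/5763 ≈ -3857.2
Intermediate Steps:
s(o) = -6 (s(o) = -7 + (o + o)/(o + o) = -7 + (2*o)/((2*o)) = -7 + (2*o)*(1/(2*o)) = -7 + 1 = -6)
b = 4977
(46*503)/s(-143) + b/(-5763) = (46*503)/(-6) + 4977/(-5763) = 23138*(-⅙) + 4977*(-1/5763) = -11569/3 - 1659/1921 = -22229026/5763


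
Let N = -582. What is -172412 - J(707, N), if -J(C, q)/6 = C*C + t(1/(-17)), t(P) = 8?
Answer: 2826730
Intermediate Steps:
J(C, q) = -48 - 6*C**2 (J(C, q) = -6*(C*C + 8) = -6*(C**2 + 8) = -6*(8 + C**2) = -48 - 6*C**2)
-172412 - J(707, N) = -172412 - (-48 - 6*707**2) = -172412 - (-48 - 6*499849) = -172412 - (-48 - 2999094) = -172412 - 1*(-2999142) = -172412 + 2999142 = 2826730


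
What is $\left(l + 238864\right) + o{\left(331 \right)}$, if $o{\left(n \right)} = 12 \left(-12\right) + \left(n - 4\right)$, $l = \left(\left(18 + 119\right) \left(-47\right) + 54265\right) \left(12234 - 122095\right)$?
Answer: $-5253973139$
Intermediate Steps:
$l = -5254212186$ ($l = \left(137 \left(-47\right) + 54265\right) \left(-109861\right) = \left(-6439 + 54265\right) \left(-109861\right) = 47826 \left(-109861\right) = -5254212186$)
$o{\left(n \right)} = -148 + n$ ($o{\left(n \right)} = -144 + \left(n - 4\right) = -144 + \left(-4 + n\right) = -148 + n$)
$\left(l + 238864\right) + o{\left(331 \right)} = \left(-5254212186 + 238864\right) + \left(-148 + 331\right) = -5253973322 + 183 = -5253973139$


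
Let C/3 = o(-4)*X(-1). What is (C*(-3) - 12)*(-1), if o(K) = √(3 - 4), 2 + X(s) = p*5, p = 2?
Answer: 12 + 72*I ≈ 12.0 + 72.0*I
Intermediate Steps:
X(s) = 8 (X(s) = -2 + 2*5 = -2 + 10 = 8)
o(K) = I (o(K) = √(-1) = I)
C = 24*I (C = 3*(I*8) = 3*(8*I) = 24*I ≈ 24.0*I)
(C*(-3) - 12)*(-1) = ((24*I)*(-3) - 12)*(-1) = (-72*I - 12)*(-1) = (-12 - 72*I)*(-1) = 12 + 72*I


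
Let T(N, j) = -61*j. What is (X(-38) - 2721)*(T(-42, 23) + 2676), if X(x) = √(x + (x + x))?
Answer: -3463833 + 1273*I*√114 ≈ -3.4638e+6 + 13592.0*I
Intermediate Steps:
X(x) = √3*√x (X(x) = √(x + 2*x) = √(3*x) = √3*√x)
(X(-38) - 2721)*(T(-42, 23) + 2676) = (√3*√(-38) - 2721)*(-61*23 + 2676) = (√3*(I*√38) - 2721)*(-1403 + 2676) = (I*√114 - 2721)*1273 = (-2721 + I*√114)*1273 = -3463833 + 1273*I*√114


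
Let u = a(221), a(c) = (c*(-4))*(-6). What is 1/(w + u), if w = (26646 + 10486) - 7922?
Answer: 1/34514 ≈ 2.8974e-5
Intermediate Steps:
a(c) = 24*c (a(c) = -4*c*(-6) = 24*c)
u = 5304 (u = 24*221 = 5304)
w = 29210 (w = 37132 - 7922 = 29210)
1/(w + u) = 1/(29210 + 5304) = 1/34514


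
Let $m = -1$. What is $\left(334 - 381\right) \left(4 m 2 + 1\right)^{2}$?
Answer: $-2303$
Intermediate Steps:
$\left(334 - 381\right) \left(4 m 2 + 1\right)^{2} = \left(334 - 381\right) \left(4 \left(-1\right) 2 + 1\right)^{2} = - 47 \left(\left(-4\right) 2 + 1\right)^{2} = - 47 \left(-8 + 1\right)^{2} = - 47 \left(-7\right)^{2} = \left(-47\right) 49 = -2303$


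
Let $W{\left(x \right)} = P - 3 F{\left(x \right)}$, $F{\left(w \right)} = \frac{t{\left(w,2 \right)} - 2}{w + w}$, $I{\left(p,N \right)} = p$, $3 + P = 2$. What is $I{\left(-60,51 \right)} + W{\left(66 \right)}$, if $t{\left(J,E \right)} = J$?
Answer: $- \frac{687}{11} \approx -62.455$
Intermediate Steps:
$P = -1$ ($P = -3 + 2 = -1$)
$F{\left(w \right)} = \frac{-2 + w}{2 w}$ ($F{\left(w \right)} = \frac{w - 2}{w + w} = \frac{-2 + w}{2 w}$)
$W{\left(x \right)} = -1 - \frac{3 \left(-2 + x\right)}{2 x}$ ($W{\left(x \right)} = -1 - 3 \frac{-2 + x}{2 x} = -1 - \frac{3 \left(-2 + x\right)}{2 x}$)
$I{\left(-60,51 \right)} + W{\left(66 \right)} = -60 - \left(\frac{5}{2} - \frac{3}{66}\right) = -60 + \left(- \frac{5}{2} + 3 \cdot \frac{1}{66}\right) = -60 + \left(- \frac{5}{2} + \frac{1}{22}\right) = -60 - \frac{27}{11} = - \frac{687}{11}$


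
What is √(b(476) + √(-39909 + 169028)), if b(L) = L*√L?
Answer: √(√129119 + 952*√119) ≈ 103.66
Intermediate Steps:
b(L) = L^(3/2)
√(b(476) + √(-39909 + 169028)) = √(476^(3/2) + √(-39909 + 169028)) = √(952*√119 + √129119) = √(√129119 + 952*√119)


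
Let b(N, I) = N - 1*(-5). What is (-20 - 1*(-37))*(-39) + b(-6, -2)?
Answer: -664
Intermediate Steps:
b(N, I) = 5 + N (b(N, I) = N + 5 = 5 + N)
(-20 - 1*(-37))*(-39) + b(-6, -2) = (-20 - 1*(-37))*(-39) + (5 - 6) = (-20 + 37)*(-39) - 1 = 17*(-39) - 1 = -663 - 1 = -664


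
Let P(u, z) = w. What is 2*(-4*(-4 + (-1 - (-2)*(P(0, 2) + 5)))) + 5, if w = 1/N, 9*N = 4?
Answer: -71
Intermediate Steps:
N = 4/9 (N = (1/9)*4 = 4/9 ≈ 0.44444)
w = 9/4 (w = 1/(4/9) = 9/4 ≈ 2.2500)
P(u, z) = 9/4
2*(-4*(-4 + (-1 - (-2)*(P(0, 2) + 5)))) + 5 = 2*(-4*(-4 + (-1 - (-2)*(9/4 + 5)))) + 5 = 2*(-4*(-4 + (-1 - (-2)*29/4))) + 5 = 2*(-4*(-4 + (-1 - 1*(-29/2)))) + 5 = 2*(-4*(-4 + (-1 + 29/2))) + 5 = 2*(-4*(-4 + 27/2)) + 5 = 2*(-4*19/2) + 5 = 2*(-38) + 5 = -76 + 5 = -71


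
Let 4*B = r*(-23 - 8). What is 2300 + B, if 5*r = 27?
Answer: 45163/20 ≈ 2258.1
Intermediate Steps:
r = 27/5 (r = (⅕)*27 = 27/5 ≈ 5.4000)
B = -837/20 (B = (27*(-23 - 8)/5)/4 = ((27/5)*(-31))/4 = (¼)*(-837/5) = -837/20 ≈ -41.850)
2300 + B = 2300 - 837/20 = 45163/20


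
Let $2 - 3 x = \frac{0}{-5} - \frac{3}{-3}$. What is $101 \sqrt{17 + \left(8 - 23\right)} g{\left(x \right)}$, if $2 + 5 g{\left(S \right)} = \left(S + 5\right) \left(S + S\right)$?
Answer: $\frac{1414 \sqrt{2}}{45} \approx 44.438$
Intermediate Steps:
$x = \frac{1}{3}$ ($x = \frac{2}{3} - \frac{\frac{0}{-5} - \frac{3}{-3}}{3} = \frac{2}{3} - \frac{0 \left(- \frac{1}{5}\right) - -1}{3} = \frac{2}{3} - \frac{0 + 1}{3} = \frac{2}{3} - \frac{1}{3} = \frac{1}{3} \approx 0.33333$)
$g{\left(S \right)} = - \frac{2}{5} + \frac{2 S \left(5 + S\right)}{5}$ ($g{\left(S \right)} = - \frac{2}{5} + \frac{\left(S + 5\right) \left(S + S\right)}{5} = - \frac{2}{5} + \frac{\left(5 + S\right) 2 S}{5} = - \frac{2}{5} + \frac{2 S \left(5 + S\right)}{5}$)
$101 \sqrt{17 + \left(8 - 23\right)} g{\left(x \right)} = 101 \sqrt{17 + \left(8 - 23\right)} \left(- \frac{2}{5} + 2 \cdot \frac{1}{3} + \frac{2}{5 \cdot 9}\right) = 101 \sqrt{17 - 15} \left(- \frac{2}{5} + \frac{2}{3} + \frac{2}{5} \cdot \frac{1}{9}\right) = 101 \sqrt{2} \left(- \frac{2}{5} + \frac{2}{3} + \frac{2}{45}\right) = 101 \sqrt{2} \cdot \frac{14}{45} = \frac{1414 \sqrt{2}}{45}$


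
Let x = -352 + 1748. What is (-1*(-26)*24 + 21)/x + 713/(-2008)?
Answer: 74953/700792 ≈ 0.10695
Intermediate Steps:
x = 1396
(-1*(-26)*24 + 21)/x + 713/(-2008) = (-1*(-26)*24 + 21)/1396 + 713/(-2008) = (26*24 + 21)*(1/1396) + 713*(-1/2008) = (624 + 21)*(1/1396) - 713/2008 = 645*(1/1396) - 713/2008 = 645/1396 - 713/2008 = 74953/700792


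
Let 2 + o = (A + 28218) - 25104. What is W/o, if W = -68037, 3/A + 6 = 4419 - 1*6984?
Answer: -58307709/2666983 ≈ -21.863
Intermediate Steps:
A = -1/857 (A = 3/(-6 + (4419 - 1*6984)) = 3/(-6 + (4419 - 6984)) = 3/(-6 - 2565) = 3/(-2571) = 3*(-1/2571) = -1/857 ≈ -0.0011669)
o = 2666983/857 (o = -2 + ((-1/857 + 28218) - 25104) = -2 + (24182825/857 - 25104) = -2 + 2668697/857 = 2666983/857 ≈ 3112.0)
W/o = -68037/2666983/857 = -68037*857/2666983 = -58307709/2666983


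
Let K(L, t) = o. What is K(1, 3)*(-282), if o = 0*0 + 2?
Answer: -564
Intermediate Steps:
o = 2 (o = 0 + 2 = 2)
K(L, t) = 2
K(1, 3)*(-282) = 2*(-282) = -564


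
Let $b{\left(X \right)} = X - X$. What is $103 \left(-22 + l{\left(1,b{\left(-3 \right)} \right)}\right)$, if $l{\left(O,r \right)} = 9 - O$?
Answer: $-1442$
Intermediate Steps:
$b{\left(X \right)} = 0$
$103 \left(-22 + l{\left(1,b{\left(-3 \right)} \right)}\right) = 103 \left(-22 + \left(9 - 1\right)\right) = 103 \left(-22 + 8\right) = 103 \left(-14\right) = -1442$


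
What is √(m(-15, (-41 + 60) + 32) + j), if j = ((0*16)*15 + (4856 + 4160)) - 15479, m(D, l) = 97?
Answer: I*√6366 ≈ 79.787*I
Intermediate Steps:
j = -6463 (j = (0*15 + 9016) - 15479 = (0 + 9016) - 15479 = 9016 - 15479 = -6463)
√(m(-15, (-41 + 60) + 32) + j) = √(97 - 6463) = √(-6366) = I*√6366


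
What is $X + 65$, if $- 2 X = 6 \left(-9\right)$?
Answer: $92$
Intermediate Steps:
$X = 27$ ($X = - \frac{6 \left(-9\right)}{2} = \left(- \frac{1}{2}\right) \left(-54\right) = 27$)
$X + 65 = 27 + 65 = 92$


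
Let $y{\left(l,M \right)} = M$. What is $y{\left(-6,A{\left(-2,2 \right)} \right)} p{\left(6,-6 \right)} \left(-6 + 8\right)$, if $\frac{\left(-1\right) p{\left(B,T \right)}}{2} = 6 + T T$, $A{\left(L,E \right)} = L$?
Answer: $336$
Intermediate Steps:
$p{\left(B,T \right)} = -12 - 2 T^{2}$ ($p{\left(B,T \right)} = - 2 \left(6 + T T\right) = - 2 \left(6 + T^{2}\right) = -12 - 2 T^{2}$)
$y{\left(-6,A{\left(-2,2 \right)} \right)} p{\left(6,-6 \right)} \left(-6 + 8\right) = - 2 \left(-12 - 2 \left(-6\right)^{2}\right) \left(-6 + 8\right) = - 2 \left(-12 - 72\right) 2 = \left(-2\right) \left(-84\right) 2 = 168 \cdot 2 = 336$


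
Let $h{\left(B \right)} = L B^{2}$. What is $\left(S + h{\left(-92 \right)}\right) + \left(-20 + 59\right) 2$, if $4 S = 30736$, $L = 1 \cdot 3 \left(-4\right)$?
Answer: $-93806$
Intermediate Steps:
$L = -12$ ($L = 3 \left(-4\right) = -12$)
$h{\left(B \right)} = - 12 B^{2}$
$S = 7684$ ($S = \frac{1}{4} \cdot 30736 = 7684$)
$\left(S + h{\left(-92 \right)}\right) + \left(-20 + 59\right) 2 = \left(7684 - 12 \left(-92\right)^{2}\right) + \left(-20 + 59\right) 2 = \left(7684 - 101568\right) + 39 \cdot 2 = \left(7684 - 101568\right) + 78 = -93884 + 78 = -93806$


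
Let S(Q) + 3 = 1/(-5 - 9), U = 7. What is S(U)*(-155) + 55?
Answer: 7435/14 ≈ 531.07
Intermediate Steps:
S(Q) = -43/14 (S(Q) = -3 + 1/(-5 - 9) = -3 + 1/(-14) = -3 - 1/14 = -43/14)
S(U)*(-155) + 55 = -43/14*(-155) + 55 = 6665/14 + 55 = 7435/14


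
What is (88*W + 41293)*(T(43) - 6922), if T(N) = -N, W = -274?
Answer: -119665665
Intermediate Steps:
(88*W + 41293)*(T(43) - 6922) = (88*(-274) + 41293)*(-1*43 - 6922) = (-24112 + 41293)*(-43 - 6922) = 17181*(-6965) = -119665665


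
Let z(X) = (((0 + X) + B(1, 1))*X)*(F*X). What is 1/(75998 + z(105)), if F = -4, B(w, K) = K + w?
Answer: -1/4642702 ≈ -2.1539e-7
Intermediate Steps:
z(X) = -4*X²*(2 + X) (z(X) = (((0 + X) + (1 + 1))*X)*(-4*X) = ((X + 2)*X)*(-4*X) = ((2 + X)*X)*(-4*X) = (X*(2 + X))*(-4*X) = -4*X²*(2 + X))
1/(75998 + z(105)) = 1/(75998 + 4*105²*(-2 - 1*105)) = 1/(75998 + 4*11025*(-2 - 105)) = 1/(75998 + 4*11025*(-107)) = 1/(75998 - 4718700) = 1/(-4642702) = -1/4642702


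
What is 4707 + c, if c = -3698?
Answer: 1009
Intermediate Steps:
4707 + c = 4707 - 3698 = 1009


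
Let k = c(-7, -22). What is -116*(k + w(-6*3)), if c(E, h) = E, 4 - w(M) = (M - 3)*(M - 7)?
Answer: 61248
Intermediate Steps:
w(M) = 4 - (-7 + M)*(-3 + M) (w(M) = 4 - (M - 3)*(M - 7) = 4 - (-3 + M)*(-7 + M) = 4 - (-7 + M)*(-3 + M))
k = -7
-116*(k + w(-6*3)) = -116*(-7 + (-17 - (-6*3)² + 10*(-6*3))) = -116*(-7 + (-17 - 1*(-18)² + 10*(-18))) = -116*(-7 + (-17 - 1*324 - 180)) = -116*(-7 + (-17 - 324 - 180)) = -116*(-7 - 521) = -116*(-528) = 61248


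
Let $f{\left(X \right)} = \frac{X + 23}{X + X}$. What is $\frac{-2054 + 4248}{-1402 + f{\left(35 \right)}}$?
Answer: $- \frac{76790}{49041} \approx -1.5658$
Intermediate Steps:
$f{\left(X \right)} = \frac{23 + X}{2 X}$
$\frac{-2054 + 4248}{-1402 + f{\left(35 \right)}} = \frac{-2054 + 4248}{-1402 + \frac{23 + 35}{2 \cdot 35}} = \frac{2194}{-1402 + \frac{1}{2} \cdot \frac{1}{35} \cdot 58} = \frac{2194}{-1402 + \frac{29}{35}} = \frac{2194}{- \frac{49041}{35}} = 2194 \left(- \frac{35}{49041}\right) = - \frac{76790}{49041}$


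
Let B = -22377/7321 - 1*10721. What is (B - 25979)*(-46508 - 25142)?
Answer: 19252575467050/7321 ≈ 2.6298e+9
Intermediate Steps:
B = -78510818/7321 (B = -22377*1/7321 - 10721 = -22377/7321 - 10721 = -78510818/7321 ≈ -10724.)
(B - 25979)*(-46508 - 25142) = (-78510818/7321 - 25979)*(-46508 - 25142) = -268703077/7321*(-71650) = 19252575467050/7321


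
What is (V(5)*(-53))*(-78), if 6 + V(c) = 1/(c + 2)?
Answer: -169494/7 ≈ -24213.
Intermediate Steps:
V(c) = -6 + 1/(2 + c) (V(c) = -6 + 1/(c + 2) = -6 + 1/(2 + c))
(V(5)*(-53))*(-78) = (((-11 - 6*5)/(2 + 5))*(-53))*(-78) = (((-11 - 30)/7)*(-53))*(-78) = (((⅐)*(-41))*(-53))*(-78) = -41/7*(-53)*(-78) = (2173/7)*(-78) = -169494/7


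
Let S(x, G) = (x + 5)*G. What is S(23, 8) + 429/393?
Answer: 29487/131 ≈ 225.09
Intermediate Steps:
S(x, G) = G*(5 + x) (S(x, G) = (5 + x)*G = G*(5 + x))
S(23, 8) + 429/393 = 8*(5 + 23) + 429/393 = 8*28 + 429*(1/393) = 224 + 143/131 = 29487/131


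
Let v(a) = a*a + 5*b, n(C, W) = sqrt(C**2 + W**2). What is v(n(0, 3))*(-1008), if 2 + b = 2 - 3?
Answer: 6048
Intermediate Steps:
b = -3 (b = -2 + (2 - 3) = -2 - 1 = -3)
v(a) = -15 + a**2 (v(a) = a*a + 5*(-3) = a**2 - 15 = -15 + a**2)
v(n(0, 3))*(-1008) = (-15 + (sqrt(0**2 + 3**2))**2)*(-1008) = (-15 + (sqrt(0 + 9))**2)*(-1008) = (-15 + (sqrt(9))**2)*(-1008) = (-15 + 3**2)*(-1008) = (-15 + 9)*(-1008) = -6*(-1008) = 6048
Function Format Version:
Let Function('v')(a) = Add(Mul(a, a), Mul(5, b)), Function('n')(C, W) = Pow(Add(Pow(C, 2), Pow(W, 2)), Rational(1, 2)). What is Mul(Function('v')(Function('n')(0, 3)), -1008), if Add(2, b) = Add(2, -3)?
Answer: 6048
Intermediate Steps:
b = -3 (b = Add(-2, Add(2, -3)) = Add(-2, -1) = -3)
Function('v')(a) = Add(-15, Pow(a, 2)) (Function('v')(a) = Add(Mul(a, a), Mul(5, -3)) = Add(Pow(a, 2), -15) = Add(-15, Pow(a, 2)))
Mul(Function('v')(Function('n')(0, 3)), -1008) = Mul(Add(-15, Pow(Pow(Add(Pow(0, 2), Pow(3, 2)), Rational(1, 2)), 2)), -1008) = Mul(Add(-15, Pow(Pow(Add(0, 9), Rational(1, 2)), 2)), -1008) = Mul(Add(-15, Pow(Pow(9, Rational(1, 2)), 2)), -1008) = Mul(Add(-15, Pow(3, 2)), -1008) = Mul(Add(-15, 9), -1008) = Mul(-6, -1008) = 6048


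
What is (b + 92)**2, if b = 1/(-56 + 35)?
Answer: 3728761/441 ≈ 8455.2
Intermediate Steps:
b = -1/21 (b = 1/(-21) = -1/21 ≈ -0.047619)
(b + 92)**2 = (-1/21 + 92)**2 = (1931/21)**2 = 3728761/441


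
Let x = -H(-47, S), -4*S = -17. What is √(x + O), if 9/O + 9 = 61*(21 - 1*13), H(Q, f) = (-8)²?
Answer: I*√14679913/479 ≈ 7.9988*I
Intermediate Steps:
S = 17/4 (S = -¼*(-17) = 17/4 ≈ 4.2500)
H(Q, f) = 64
x = -64 (x = -1*64 = -64)
O = 9/479 (O = 9/(-9 + 61*(21 - 1*13)) = 9/(-9 + 61*(21 - 13)) = 9/(-9 + 61*8) = 9/(-9 + 488) = 9/479 ≈ 0.018789)
√(x + O) = √(-64 + 9/479) = √(-30647/479) = I*√14679913/479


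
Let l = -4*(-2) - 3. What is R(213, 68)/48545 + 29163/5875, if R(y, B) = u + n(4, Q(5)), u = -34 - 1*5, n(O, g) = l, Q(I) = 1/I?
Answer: 283103617/57040375 ≈ 4.9632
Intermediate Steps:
l = 5 (l = 8 - 3 = 5)
n(O, g) = 5
u = -39 (u = -34 - 5 = -39)
R(y, B) = -34 (R(y, B) = -39 + 5 = -34)
R(213, 68)/48545 + 29163/5875 = -34/48545 + 29163/5875 = 283103617/57040375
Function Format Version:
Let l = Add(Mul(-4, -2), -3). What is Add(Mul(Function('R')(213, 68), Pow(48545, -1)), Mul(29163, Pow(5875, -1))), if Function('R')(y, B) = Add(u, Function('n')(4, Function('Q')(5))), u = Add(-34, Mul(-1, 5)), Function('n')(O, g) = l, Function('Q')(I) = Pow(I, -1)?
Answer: Rational(283103617, 57040375) ≈ 4.9632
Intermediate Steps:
l = 5 (l = Add(8, -3) = 5)
Function('n')(O, g) = 5
u = -39 (u = Add(-34, -5) = -39)
Function('R')(y, B) = -34 (Function('R')(y, B) = Add(-39, 5) = -34)
Add(Mul(Function('R')(213, 68), Pow(48545, -1)), Mul(29163, Pow(5875, -1))) = Add(Mul(-34, Pow(48545, -1)), Mul(29163, Pow(5875, -1))) = Add(Mul(-34, Rational(1, 48545)), Mul(29163, Rational(1, 5875))) = Add(Rational(-34, 48545), Rational(29163, 5875)) = Rational(283103617, 57040375)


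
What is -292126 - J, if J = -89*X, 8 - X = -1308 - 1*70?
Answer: -168772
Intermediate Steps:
X = 1386 (X = 8 - (-1308 - 1*70) = 8 - (-1308 - 70) = 8 - 1*(-1378) = 8 + 1378 = 1386)
J = -123354 (J = -89*1386 = -123354)
-292126 - J = -292126 - 1*(-123354) = -292126 + 123354 = -168772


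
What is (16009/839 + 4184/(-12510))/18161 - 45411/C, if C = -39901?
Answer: 393813988632182/345716516437695 ≈ 1.1391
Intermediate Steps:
(16009/839 + 4184/(-12510))/18161 - 45411/C = (16009/839 + 4184/(-12510))/18161 - 45411/(-39901) = (16009*(1/839) + 4184*(-1/12510))*(1/18161) - 45411*(-1/39901) = (16009/839 - 2092/6255)*(1/18161) + 45411/39901 = (98381107/5247945)*(1/18161) + 45411/39901 = 8943737/8664357195 + 45411/39901 = 393813988632182/345716516437695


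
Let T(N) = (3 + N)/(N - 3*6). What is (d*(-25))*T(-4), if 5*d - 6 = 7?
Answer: -65/22 ≈ -2.9545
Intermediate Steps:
d = 13/5 (d = 6/5 + (⅕)*7 = 6/5 + 7/5 = 13/5 ≈ 2.6000)
T(N) = (3 + N)/(-18 + N) (T(N) = (3 + N)/(N - 18) = (3 + N)/(-18 + N))
(d*(-25))*T(-4) = ((13/5)*(-25))*((3 - 4)/(-18 - 4)) = -65*(-1)/(-22) = -(-65)*(-1)/22 = -65*1/22 = -65/22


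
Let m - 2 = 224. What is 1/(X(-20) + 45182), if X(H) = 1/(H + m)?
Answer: 206/9307493 ≈ 2.2133e-5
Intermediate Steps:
m = 226 (m = 2 + 224 = 226)
X(H) = 1/(226 + H) (X(H) = 1/(H + 226) = 1/(226 + H))
1/(X(-20) + 45182) = 1/(1/(226 - 20) + 45182) = 1/(1/206 + 45182) = 1/(9307493/206) = 206/9307493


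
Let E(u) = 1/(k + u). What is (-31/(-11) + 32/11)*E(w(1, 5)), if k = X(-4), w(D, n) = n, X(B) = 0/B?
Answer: 63/55 ≈ 1.1455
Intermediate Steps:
X(B) = 0
k = 0
E(u) = 1/u (E(u) = 1/(0 + u) = 1/u)
(-31/(-11) + 32/11)*E(w(1, 5)) = (-31/(-11) + 32/11)/5 = (-31*(-1/11) + 32*(1/11))*(⅕) = (31/11 + 32/11)*(⅕) = (63/11)*(⅕) = 63/55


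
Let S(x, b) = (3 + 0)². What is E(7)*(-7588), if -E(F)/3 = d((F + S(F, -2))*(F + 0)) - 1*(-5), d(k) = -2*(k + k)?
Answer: -10084452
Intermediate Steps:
S(x, b) = 9 (S(x, b) = 3² = 9)
d(k) = -4*k
E(F) = -15 + 12*F*(9 + F) (E(F) = -3*(-4*(F + 9)*(F + 0) - 1*(-5)) = -3*(-4*(9 + F)*F + 5) = -3*(-4*F*(9 + F) + 5) = -3*(5 - 4*F*(9 + F)) = -15 + 12*F*(9 + F))
E(7)*(-7588) = (-15 + 12*7*(9 + 7))*(-7588) = (-15 + 12*7*16)*(-7588) = (-15 + 1344)*(-7588) = 1329*(-7588) = -10084452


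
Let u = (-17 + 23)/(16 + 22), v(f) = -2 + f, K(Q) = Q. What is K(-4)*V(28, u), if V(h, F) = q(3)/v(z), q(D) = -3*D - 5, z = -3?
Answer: -56/5 ≈ -11.200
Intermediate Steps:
q(D) = -5 - 3*D
u = 3/19 (u = 6/38 = 6*(1/38) = 3/19 ≈ 0.15789)
V(h, F) = 14/5 (V(h, F) = (-5 - 3*3)/(-2 - 3) = (-5 - 9)/(-5) = -14*(-⅕) = 14/5)
K(-4)*V(28, u) = -4*14/5 = -56/5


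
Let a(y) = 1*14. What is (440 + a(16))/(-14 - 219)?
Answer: -454/233 ≈ -1.9485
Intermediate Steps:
a(y) = 14
(440 + a(16))/(-14 - 219) = (440 + 14)/(-14 - 219) = 454/(-233) = 454*(-1/233) = -454/233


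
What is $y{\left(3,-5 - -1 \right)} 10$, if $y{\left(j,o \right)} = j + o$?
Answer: $-10$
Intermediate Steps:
$y{\left(3,-5 - -1 \right)} 10 = \left(3 - 4\right) 10 = \left(-1\right) 10 = -10$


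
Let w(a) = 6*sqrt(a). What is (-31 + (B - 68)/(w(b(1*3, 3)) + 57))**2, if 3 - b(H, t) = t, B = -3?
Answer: 3378244/3249 ≈ 1039.8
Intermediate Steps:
b(H, t) = 3 - t
(-31 + (B - 68)/(w(b(1*3, 3)) + 57))**2 = (-31 + (-3 - 68)/(6*sqrt(3 - 1*3) + 57))**2 = (-31 - 71/(6*sqrt(3 - 3) + 57))**2 = (-31 - 71/(6*sqrt(0) + 57))**2 = (-31 - 71/(6*0 + 57))**2 = (-31 - 71/(0 + 57))**2 = (-31 - 71/57)**2 = (-1838/57)**2 = 3378244/3249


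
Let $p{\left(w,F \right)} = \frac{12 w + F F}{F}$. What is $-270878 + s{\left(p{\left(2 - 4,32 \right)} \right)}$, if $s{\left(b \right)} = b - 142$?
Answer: $- \frac{1083955}{4} \approx -2.7099 \cdot 10^{5}$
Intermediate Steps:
$p{\left(w,F \right)} = \frac{F^{2} + 12 w}{F}$ ($p{\left(w,F \right)} = \frac{12 w + F^{2}}{F} = \frac{F^{2} + 12 w}{F}$)
$s{\left(b \right)} = -142 + b$ ($s{\left(b \right)} = b - 142 = -142 + b$)
$-270878 + s{\left(p{\left(2 - 4,32 \right)} \right)} = -270878 - \left(110 - \frac{12 \left(2 - 4\right)}{32}\right) = -270878 - \left(110 - 12 \left(2 - 4\right) \frac{1}{32}\right) = -270878 - \left(110 + \frac{3}{4}\right) = -270878 + \left(-142 + \left(32 - \frac{3}{4}\right)\right) = -270878 + \left(-142 + \frac{125}{4}\right) = -270878 - \frac{443}{4} = - \frac{1083955}{4}$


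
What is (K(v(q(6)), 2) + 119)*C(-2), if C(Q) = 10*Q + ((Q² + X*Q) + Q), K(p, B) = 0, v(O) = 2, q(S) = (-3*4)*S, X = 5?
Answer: -3332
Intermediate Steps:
q(S) = -12*S
C(Q) = Q² + 16*Q (C(Q) = 10*Q + ((Q² + 5*Q) + Q) = 10*Q + (Q² + 6*Q) = Q² + 16*Q)
(K(v(q(6)), 2) + 119)*C(-2) = (0 + 119)*(-2*(16 - 2)) = 119*(-2*14) = 119*(-28) = -3332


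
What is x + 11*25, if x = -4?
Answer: 271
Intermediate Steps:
x + 11*25 = -4 + 11*25 = -4 + 275 = 271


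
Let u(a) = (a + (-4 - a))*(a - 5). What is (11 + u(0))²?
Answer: 961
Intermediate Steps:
u(a) = 20 - 4*a (u(a) = -4*(-5 + a) = 20 - 4*a)
(11 + u(0))² = (11 + (20 - 4*0))² = (11 + (20 + 0))² = (11 + 20)² = 31² = 961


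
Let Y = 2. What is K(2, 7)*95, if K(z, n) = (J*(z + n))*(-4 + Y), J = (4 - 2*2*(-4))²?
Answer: -684000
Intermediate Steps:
J = 400 (J = (4 - 4*(-4))² = (4 + 16)² = 20² = 400)
K(z, n) = -800*n - 800*z (K(z, n) = (400*(z + n))*(-4 + 2) = (400*(n + z))*(-2) = (400*n + 400*z)*(-2) = -800*n - 800*z)
K(2, 7)*95 = (-800*7 - 800*2)*95 = (-5600 - 1600)*95 = -7200*95 = -684000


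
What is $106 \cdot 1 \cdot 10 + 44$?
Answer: $1104$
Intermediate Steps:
$106 \cdot 1 \cdot 10 + 44 = 106 \cdot 10 + 44 = 1060 + 44 = 1104$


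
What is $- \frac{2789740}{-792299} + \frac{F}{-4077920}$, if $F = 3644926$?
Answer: $\frac{4244232657963}{1615465969040} \approx 2.6273$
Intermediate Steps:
$- \frac{2789740}{-792299} + \frac{F}{-4077920} = - \frac{2789740}{-792299} + \frac{3644926}{-4077920} = \left(-2789740\right) \left(- \frac{1}{792299}\right) + 3644926 \left(- \frac{1}{4077920}\right) = \frac{2789740}{792299} - \frac{1822463}{2038960} = \frac{4244232657963}{1615465969040}$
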